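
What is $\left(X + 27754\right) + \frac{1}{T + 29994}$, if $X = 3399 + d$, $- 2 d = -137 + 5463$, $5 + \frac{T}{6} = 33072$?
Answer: $\frac{6507002041}{228396} \approx 28490.0$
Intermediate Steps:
$T = 198402$ ($T = -30 + 6 \cdot 33072 = -30 + 198432 = 198402$)
$d = -2663$ ($d = - \frac{-137 + 5463}{2} = \left(- \frac{1}{2}\right) 5326 = -2663$)
$X = 736$ ($X = 3399 - 2663 = 736$)
$\left(X + 27754\right) + \frac{1}{T + 29994} = \left(736 + 27754\right) + \frac{1}{198402 + 29994} = 28490 + \frac{1}{228396} = \frac{6507002041}{228396}$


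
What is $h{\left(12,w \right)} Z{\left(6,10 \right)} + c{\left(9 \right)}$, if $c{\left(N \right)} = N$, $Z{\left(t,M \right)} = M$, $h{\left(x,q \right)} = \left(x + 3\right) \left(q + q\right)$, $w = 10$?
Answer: $3009$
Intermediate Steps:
$h{\left(x,q \right)} = 2 q \left(3 + x\right)$ ($h{\left(x,q \right)} = \left(3 + x\right) 2 q = 2 q \left(3 + x\right)$)
$h{\left(12,w \right)} Z{\left(6,10 \right)} + c{\left(9 \right)} = 2 \cdot 10 \left(3 + 12\right) 10 + 9 = 2 \cdot 10 \cdot 15 \cdot 10 + 9 = 300 \cdot 10 + 9 = 3000 + 9 = 3009$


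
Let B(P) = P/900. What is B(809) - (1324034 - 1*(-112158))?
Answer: -1292571991/900 ≈ -1.4362e+6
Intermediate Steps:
B(P) = P/900 (B(P) = P*(1/900) = P/900)
B(809) - (1324034 - 1*(-112158)) = (1/900)*809 - (1324034 - 1*(-112158)) = 809/900 - (1324034 + 112158) = 809/900 - 1*1436192 = 809/900 - 1436192 = -1292571991/900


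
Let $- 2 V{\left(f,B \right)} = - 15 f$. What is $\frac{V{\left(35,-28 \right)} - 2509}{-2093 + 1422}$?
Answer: $\frac{4493}{1342} \approx 3.348$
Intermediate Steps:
$V{\left(f,B \right)} = \frac{15 f}{2}$ ($V{\left(f,B \right)} = - \frac{\left(-15\right) f}{2} = \frac{15 f}{2}$)
$\frac{V{\left(35,-28 \right)} - 2509}{-2093 + 1422} = \frac{\frac{15}{2} \cdot 35 - 2509}{-2093 + 1422} = \frac{\frac{525}{2} - 2509}{-671} = \left(- \frac{4493}{2}\right) \left(- \frac{1}{671}\right) = \frac{4493}{1342}$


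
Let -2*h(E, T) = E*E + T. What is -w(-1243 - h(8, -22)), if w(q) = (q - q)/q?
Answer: 0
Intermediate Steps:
h(E, T) = -T/2 - E²/2 (h(E, T) = -(E*E + T)/2 = -(E² + T)/2 = -(T + E²)/2 = -T/2 - E²/2)
w(q) = 0 (w(q) = 0/q = 0)
-w(-1243 - h(8, -22)) = -1*0 = 0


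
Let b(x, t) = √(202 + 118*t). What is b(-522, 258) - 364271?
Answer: -364271 + √30646 ≈ -3.6410e+5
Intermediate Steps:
b(-522, 258) - 364271 = √(202 + 118*258) - 364271 = √(202 + 30444) - 364271 = √30646 - 364271 = -364271 + √30646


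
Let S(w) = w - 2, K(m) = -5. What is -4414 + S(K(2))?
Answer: -4421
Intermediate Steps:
S(w) = -2 + w
-4414 + S(K(2)) = -4414 + (-2 - 5) = -4414 - 7 = -4421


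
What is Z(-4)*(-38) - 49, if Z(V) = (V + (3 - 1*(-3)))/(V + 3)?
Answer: 27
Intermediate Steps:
Z(V) = (6 + V)/(3 + V) (Z(V) = (V + (3 + 3))/(3 + V) = (V + 6)/(3 + V) = (6 + V)/(3 + V))
Z(-4)*(-38) - 49 = ((6 - 4)/(3 - 4))*(-38) - 49 = (2/(-1))*(-38) - 49 = -1*2*(-38) - 49 = -2*(-38) - 49 = 76 - 49 = 27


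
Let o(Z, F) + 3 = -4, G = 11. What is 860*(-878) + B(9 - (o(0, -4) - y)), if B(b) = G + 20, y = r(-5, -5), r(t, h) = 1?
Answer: -755049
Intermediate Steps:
y = 1
o(Z, F) = -7 (o(Z, F) = -3 - 4 = -7)
B(b) = 31 (B(b) = 11 + 20 = 31)
860*(-878) + B(9 - (o(0, -4) - y)) = 860*(-878) + 31 = -755080 + 31 = -755049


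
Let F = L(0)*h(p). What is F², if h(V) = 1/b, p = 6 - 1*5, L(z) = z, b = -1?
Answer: 0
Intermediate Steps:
p = 1 (p = 6 - 5 = 1)
h(V) = -1 (h(V) = 1/(-1) = -1)
F = 0 (F = 0*(-1) = 0)
F² = 0² = 0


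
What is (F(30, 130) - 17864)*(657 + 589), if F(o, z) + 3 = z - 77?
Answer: -22196244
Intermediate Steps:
F(o, z) = -80 + z (F(o, z) = -3 + (z - 77) = -3 + (-77 + z) = -80 + z)
(F(30, 130) - 17864)*(657 + 589) = ((-80 + 130) - 17864)*(657 + 589) = (50 - 17864)*1246 = -17814*1246 = -22196244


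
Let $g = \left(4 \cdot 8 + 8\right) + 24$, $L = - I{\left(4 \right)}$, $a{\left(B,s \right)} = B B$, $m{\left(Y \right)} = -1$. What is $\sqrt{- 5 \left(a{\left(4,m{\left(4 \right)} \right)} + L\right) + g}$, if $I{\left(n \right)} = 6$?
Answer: $\sqrt{14} \approx 3.7417$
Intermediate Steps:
$a{\left(B,s \right)} = B^{2}$
$L = -6$ ($L = \left(-1\right) 6 = -6$)
$g = 64$ ($g = \left(32 + 8\right) + 24 = 40 + 24 = 64$)
$\sqrt{- 5 \left(a{\left(4,m{\left(4 \right)} \right)} + L\right) + g} = \sqrt{- 5 \left(4^{2} - 6\right) + 64} = \sqrt{- 5 \left(16 - 6\right) + 64} = \sqrt{\left(-5\right) 10 + 64} = \sqrt{-50 + 64} = \sqrt{14}$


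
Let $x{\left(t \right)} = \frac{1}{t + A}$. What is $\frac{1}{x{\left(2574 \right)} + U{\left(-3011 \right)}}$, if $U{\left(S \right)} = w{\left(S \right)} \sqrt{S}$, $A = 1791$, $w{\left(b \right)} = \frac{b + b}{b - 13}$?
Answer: $\frac{123197760}{6421193298137699} - \frac{1070892862200 i \sqrt{3011}}{6421193298137699} \approx 1.9186 \cdot 10^{-8} - 0.0091514 i$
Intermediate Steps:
$w{\left(b \right)} = \frac{2 b}{-13 + b}$
$U{\left(S \right)} = \frac{2 S^{\frac{3}{2}}}{-13 + S}$ ($U{\left(S \right)} = \frac{2 S}{-13 + S} \sqrt{S} = \frac{2 S^{\frac{3}{2}}}{-13 + S}$)
$x{\left(t \right)} = \frac{1}{1791 + t}$ ($x{\left(t \right)} = \frac{1}{t + 1791} = \frac{1}{1791 + t}$)
$\frac{1}{x{\left(2574 \right)} + U{\left(-3011 \right)}} = \frac{1}{\frac{1}{1791 + 2574} + \frac{2 \left(-3011\right)^{\frac{3}{2}}}{-13 - 3011}} = \frac{1}{\frac{1}{4365} + \frac{2 \left(- 3011 i \sqrt{3011}\right)}{-3024}} = \frac{1}{\frac{1}{4365} + 2 \left(- 3011 i \sqrt{3011}\right) \left(- \frac{1}{3024}\right)} = \frac{1}{\frac{1}{4365} + \frac{3011 i \sqrt{3011}}{1512}}$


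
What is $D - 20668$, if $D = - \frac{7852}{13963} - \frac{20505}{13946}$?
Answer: $- \frac{4025034077971}{194727998} \approx -20670.0$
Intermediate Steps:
$D = - \frac{395815307}{194727998}$ ($D = \left(-7852\right) \frac{1}{13963} - \frac{20505}{13946} = - \frac{7852}{13963} - \frac{20505}{13946} = - \frac{395815307}{194727998} \approx -2.0327$)
$D - 20668 = - \frac{395815307}{194727998} - 20668 = - \frac{4025034077971}{194727998}$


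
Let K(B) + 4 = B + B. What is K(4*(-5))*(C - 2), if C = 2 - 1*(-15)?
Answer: -660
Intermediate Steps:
K(B) = -4 + 2*B (K(B) = -4 + (B + B) = -4 + 2*B)
C = 17 (C = 2 + 15 = 17)
K(4*(-5))*(C - 2) = (-4 + 2*(4*(-5)))*(17 - 2) = (-4 + 2*(-20))*15 = (-4 - 40)*15 = -44*15 = -660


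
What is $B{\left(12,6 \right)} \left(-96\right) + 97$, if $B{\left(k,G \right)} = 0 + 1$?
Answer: $1$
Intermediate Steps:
$B{\left(k,G \right)} = 1$
$B{\left(12,6 \right)} \left(-96\right) + 97 = 1 \left(-96\right) + 97 = -96 + 97 = 1$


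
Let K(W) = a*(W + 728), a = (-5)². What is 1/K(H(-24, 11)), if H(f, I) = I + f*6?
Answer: 1/14875 ≈ 6.7227e-5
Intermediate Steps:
H(f, I) = I + 6*f
a = 25
K(W) = 18200 + 25*W (K(W) = 25*(W + 728) = 25*(728 + W) = 18200 + 25*W)
1/K(H(-24, 11)) = 1/(18200 + 25*(11 + 6*(-24))) = 1/(18200 + 25*(11 - 144)) = 1/(18200 + 25*(-133)) = 1/(18200 - 3325) = 1/14875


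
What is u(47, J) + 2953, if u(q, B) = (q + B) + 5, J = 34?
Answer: 3039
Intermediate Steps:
u(q, B) = 5 + B + q (u(q, B) = (B + q) + 5 = 5 + B + q)
u(47, J) + 2953 = (5 + 34 + 47) + 2953 = 86 + 2953 = 3039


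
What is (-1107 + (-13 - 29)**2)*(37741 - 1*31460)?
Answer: 4126617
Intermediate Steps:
(-1107 + (-13 - 29)**2)*(37741 - 1*31460) = (-1107 + (-42)**2)*(37741 - 31460) = (-1107 + 1764)*6281 = 657*6281 = 4126617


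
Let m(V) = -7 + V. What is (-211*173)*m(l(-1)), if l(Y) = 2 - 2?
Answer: 255521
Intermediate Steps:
l(Y) = 0
(-211*173)*m(l(-1)) = (-211*173)*(-7 + 0) = -36503*(-7) = 255521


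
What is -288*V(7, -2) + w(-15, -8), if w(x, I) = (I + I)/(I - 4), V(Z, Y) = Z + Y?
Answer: -4316/3 ≈ -1438.7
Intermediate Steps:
V(Z, Y) = Y + Z
w(x, I) = 2*I/(-4 + I) (w(x, I) = (2*I)/(-4 + I) = 2*I/(-4 + I))
-288*V(7, -2) + w(-15, -8) = -288*(-2 + 7) + 2*(-8)/(-4 - 8) = -288*5 + 2*(-8)/(-12) = -1440 + 2*(-8)*(-1/12) = -1440 + 4/3 = -4316/3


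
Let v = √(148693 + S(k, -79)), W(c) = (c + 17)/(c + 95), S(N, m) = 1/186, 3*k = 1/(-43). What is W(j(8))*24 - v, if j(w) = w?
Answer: 600/103 - √5144183214/186 ≈ -379.78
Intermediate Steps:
k = -1/129 (k = (⅓)/(-43) = (⅓)*(-1/43) = -1/129 ≈ -0.0077519)
S(N, m) = 1/186
W(c) = (17 + c)/(95 + c)
v = √5144183214/186 (v = √(148693 + 1/186) = √(27656899/186) = √5144183214/186 ≈ 385.61)
W(j(8))*24 - v = ((17 + 8)/(95 + 8))*24 - √5144183214/186 = (25/103)*24 - √5144183214/186 = 600/103 - √5144183214/186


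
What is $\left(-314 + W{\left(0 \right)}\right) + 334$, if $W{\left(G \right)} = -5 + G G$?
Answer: $15$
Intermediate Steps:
$W{\left(G \right)} = -5 + G^{2}$
$\left(-314 + W{\left(0 \right)}\right) + 334 = \left(-314 - \left(5 - 0^{2}\right)\right) + 334 = \left(-314 + \left(-5 + 0\right)\right) + 334 = \left(-314 - 5\right) + 334 = -319 + 334 = 15$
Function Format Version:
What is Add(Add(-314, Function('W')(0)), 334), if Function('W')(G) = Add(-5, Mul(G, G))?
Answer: 15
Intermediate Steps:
Function('W')(G) = Add(-5, Pow(G, 2))
Add(Add(-314, Function('W')(0)), 334) = Add(Add(-314, Add(-5, Pow(0, 2))), 334) = Add(Add(-314, Add(-5, 0)), 334) = Add(Add(-314, -5), 334) = Add(-319, 334) = 15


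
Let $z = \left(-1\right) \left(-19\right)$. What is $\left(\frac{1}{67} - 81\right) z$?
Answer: $- \frac{103094}{67} \approx -1538.7$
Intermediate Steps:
$z = 19$
$\left(\frac{1}{67} - 81\right) z = \left(\frac{1}{67} - 81\right) 19 = \left(- \frac{5426}{67}\right) 19 = - \frac{103094}{67}$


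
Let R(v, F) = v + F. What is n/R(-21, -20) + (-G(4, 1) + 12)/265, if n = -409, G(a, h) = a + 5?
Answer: 108508/10865 ≈ 9.9869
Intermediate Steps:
G(a, h) = 5 + a
R(v, F) = F + v
n/R(-21, -20) + (-G(4, 1) + 12)/265 = -409/(-20 - 21) + (-(5 + 4) + 12)/265 = -409/(-41) + (-1*9 + 12)*(1/265) = -409*(-1/41) + (-9 + 12)*(1/265) = 409/41 + 3*(1/265) = 409/41 + 3/265 = 108508/10865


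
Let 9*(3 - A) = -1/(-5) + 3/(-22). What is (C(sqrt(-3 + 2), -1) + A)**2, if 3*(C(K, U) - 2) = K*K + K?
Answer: 21170869/980100 + 4613*I/1485 ≈ 21.601 + 3.1064*I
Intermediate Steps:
C(K, U) = 2 + K/3 + K**2/3 (C(K, U) = 2 + (K*K + K)/3 = 2 + (K**2 + K)/3 = 2 + (K + K**2)/3 = 2 + (K/3 + K**2/3) = 2 + K/3 + K**2/3)
A = 2963/990 (A = 3 - (-1/(-5) + 3/(-22))/9 = 3 - (-1*(-1/5) + 3*(-1/22))/9 = 3 - (1/5 - 3/22)/9 = 3 - 1/9*7/110 = 3 - 7/990 = 2963/990 ≈ 2.9929)
(C(sqrt(-3 + 2), -1) + A)**2 = ((2 + sqrt(-3 + 2)/3 + (sqrt(-3 + 2))**2/3) + 2963/990)**2 = ((2 + sqrt(-1)/3 + (sqrt(-1))**2/3) + 2963/990)**2 = ((2 + I/3 + I**2/3) + 2963/990)**2 = ((2 + I/3 + (1/3)*(-1)) + 2963/990)**2 = ((2 + I/3 - 1/3) + 2963/990)**2 = ((5/3 + I/3) + 2963/990)**2 = (4613/990 + I/3)**2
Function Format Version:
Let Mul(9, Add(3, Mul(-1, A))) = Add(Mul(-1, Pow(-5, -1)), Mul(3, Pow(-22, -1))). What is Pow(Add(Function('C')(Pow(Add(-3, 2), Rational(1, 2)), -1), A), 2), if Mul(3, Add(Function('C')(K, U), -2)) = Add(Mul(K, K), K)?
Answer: Add(Rational(21170869, 980100), Mul(Rational(4613, 1485), I)) ≈ Add(21.601, Mul(3.1064, I))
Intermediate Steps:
Function('C')(K, U) = Add(2, Mul(Rational(1, 3), K), Mul(Rational(1, 3), Pow(K, 2))) (Function('C')(K, U) = Add(2, Mul(Rational(1, 3), Add(Mul(K, K), K))) = Add(2, Mul(Rational(1, 3), Add(Pow(K, 2), K))) = Add(2, Mul(Rational(1, 3), Add(K, Pow(K, 2)))) = Add(2, Add(Mul(Rational(1, 3), K), Mul(Rational(1, 3), Pow(K, 2)))) = Add(2, Mul(Rational(1, 3), K), Mul(Rational(1, 3), Pow(K, 2))))
A = Rational(2963, 990) (A = Add(3, Mul(Rational(-1, 9), Add(Mul(-1, Pow(-5, -1)), Mul(3, Pow(-22, -1))))) = Add(3, Mul(Rational(-1, 9), Add(Mul(-1, Rational(-1, 5)), Mul(3, Rational(-1, 22))))) = Add(3, Mul(Rational(-1, 9), Add(Rational(1, 5), Rational(-3, 22)))) = Add(3, Mul(Rational(-1, 9), Rational(7, 110))) = Add(3, Rational(-7, 990)) = Rational(2963, 990) ≈ 2.9929)
Pow(Add(Function('C')(Pow(Add(-3, 2), Rational(1, 2)), -1), A), 2) = Pow(Add(Add(2, Mul(Rational(1, 3), Pow(Add(-3, 2), Rational(1, 2))), Mul(Rational(1, 3), Pow(Pow(Add(-3, 2), Rational(1, 2)), 2))), Rational(2963, 990)), 2) = Pow(Add(Add(2, Mul(Rational(1, 3), Pow(-1, Rational(1, 2))), Mul(Rational(1, 3), Pow(Pow(-1, Rational(1, 2)), 2))), Rational(2963, 990)), 2) = Pow(Add(Add(2, Mul(Rational(1, 3), I), Mul(Rational(1, 3), Pow(I, 2))), Rational(2963, 990)), 2) = Pow(Add(Add(2, Mul(Rational(1, 3), I), Mul(Rational(1, 3), -1)), Rational(2963, 990)), 2) = Pow(Add(Add(2, Mul(Rational(1, 3), I), Rational(-1, 3)), Rational(2963, 990)), 2) = Pow(Add(Add(Rational(5, 3), Mul(Rational(1, 3), I)), Rational(2963, 990)), 2) = Pow(Add(Rational(4613, 990), Mul(Rational(1, 3), I)), 2)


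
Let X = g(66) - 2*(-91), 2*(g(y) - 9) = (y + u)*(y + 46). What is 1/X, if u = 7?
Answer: 1/4279 ≈ 0.00023370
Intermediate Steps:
g(y) = 9 + (7 + y)*(46 + y)/2 (g(y) = 9 + ((y + 7)*(y + 46))/2 = 9 + ((7 + y)*(46 + y))/2 = 9 + (7 + y)*(46 + y)/2)
X = 4279 (X = (170 + (½)*66² + (53/2)*66) - 2*(-91) = (170 + (½)*4356 + 1749) + 182 = (170 + 2178 + 1749) + 182 = 4097 + 182 = 4279)
1/X = 1/4279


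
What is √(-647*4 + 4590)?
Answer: √2002 ≈ 44.744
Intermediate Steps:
√(-647*4 + 4590) = √(-2588 + 4590) = √2002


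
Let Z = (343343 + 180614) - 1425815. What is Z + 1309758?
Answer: 407900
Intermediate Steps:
Z = -901858 (Z = 523957 - 1425815 = -901858)
Z + 1309758 = -901858 + 1309758 = 407900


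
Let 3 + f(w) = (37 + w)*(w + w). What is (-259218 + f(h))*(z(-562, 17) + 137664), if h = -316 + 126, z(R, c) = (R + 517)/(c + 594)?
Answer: -16913457584379/611 ≈ -2.7682e+10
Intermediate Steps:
z(R, c) = (517 + R)/(594 + c)
h = -190
f(w) = -3 + 2*w*(37 + w) (f(w) = -3 + (37 + w)*(w + w) = -3 + (37 + w)*(2*w) = -3 + 2*w*(37 + w))
(-259218 + f(h))*(z(-562, 17) + 137664) = (-259218 + (-3 + 2*(-190)**2 + 74*(-190)))*((517 - 562)/(594 + 17) + 137664) = (-259218 + (-3 + 2*36100 - 14060))*(-45/611 + 137664) = (-259218 + (-3 + 72200 - 14060))*((1/611)*(-45) + 137664) = (-259218 + 58137)*(-45/611 + 137664) = -201081*84112659/611 = -16913457584379/611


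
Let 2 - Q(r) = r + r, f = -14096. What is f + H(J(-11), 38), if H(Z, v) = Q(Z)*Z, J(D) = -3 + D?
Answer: -14516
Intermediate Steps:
Q(r) = 2 - 2*r (Q(r) = 2 - (r + r) = 2 - 2*r)
H(Z, v) = Z*(2 - 2*Z) (H(Z, v) = (2 - 2*Z)*Z = Z*(2 - 2*Z))
f + H(J(-11), 38) = -14096 + 2*(-3 - 11)*(1 - (-3 - 11)) = -14096 + 2*(-14)*(1 - 1*(-14)) = -14096 + 2*(-14)*(1 + 14) = -14096 + 2*(-14)*15 = -14096 - 420 = -14516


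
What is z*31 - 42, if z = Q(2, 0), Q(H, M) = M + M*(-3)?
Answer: -42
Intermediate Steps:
Q(H, M) = -2*M (Q(H, M) = M - 3*M = -2*M)
z = 0 (z = -2*0 = 0)
z*31 - 42 = 0*31 - 42 = 0 - 42 = -42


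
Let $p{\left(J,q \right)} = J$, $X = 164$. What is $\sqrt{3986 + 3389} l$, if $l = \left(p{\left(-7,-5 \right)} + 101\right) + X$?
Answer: $1290 \sqrt{295} \approx 22156.0$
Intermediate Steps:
$l = 258$ ($l = \left(-7 + 101\right) + 164 = 94 + 164 = 258$)
$\sqrt{3986 + 3389} l = \sqrt{3986 + 3389} \cdot 258 = \sqrt{7375} \cdot 258 = 5 \sqrt{295} \cdot 258 = 1290 \sqrt{295}$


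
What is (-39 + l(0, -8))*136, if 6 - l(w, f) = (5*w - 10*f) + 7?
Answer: -16320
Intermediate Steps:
l(w, f) = -1 - 5*w + 10*f (l(w, f) = 6 - ((5*w - 10*f) + 7) = 6 - ((-10*f + 5*w) + 7) = 6 - (7 - 10*f + 5*w) = 6 + (-7 - 5*w + 10*f) = -1 - 5*w + 10*f)
(-39 + l(0, -8))*136 = (-39 + (-1 - 5*0 + 10*(-8)))*136 = (-39 + (-1 + 0 - 80))*136 = (-39 - 81)*136 = -120*136 = -16320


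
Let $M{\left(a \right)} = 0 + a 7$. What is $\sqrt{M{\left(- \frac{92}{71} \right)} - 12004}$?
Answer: $\frac{8 i \sqrt{946217}}{71} \approx 109.6 i$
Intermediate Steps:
$M{\left(a \right)} = 7 a$ ($M{\left(a \right)} = 0 + 7 a = 7 a$)
$\sqrt{M{\left(- \frac{92}{71} \right)} - 12004} = \sqrt{7 \left(- \frac{92}{71}\right) - 12004} = \sqrt{- \frac{644}{71} - 12004} = \sqrt{- \frac{852928}{71}} = \frac{8 i \sqrt{946217}}{71}$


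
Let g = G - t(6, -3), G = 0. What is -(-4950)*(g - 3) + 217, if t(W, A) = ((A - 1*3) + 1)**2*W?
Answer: -757133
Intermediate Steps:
t(W, A) = W*(-2 + A)**2 (t(W, A) = ((A - 3) + 1)**2*W = ((-3 + A) + 1)**2*W = (-2 + A)**2*W = W*(-2 + A)**2)
g = -150 (g = 0 - 6*(-2 - 3)**2 = 0 - 6*(-5)**2 = 0 - 6*25 = 0 - 1*150 = 0 - 150 = -150)
-(-4950)*(g - 3) + 217 = -(-4950)*(-150 - 3) + 217 = -(-4950)*(-153) + 217 = -495*1530 + 217 = -757350 + 217 = -757133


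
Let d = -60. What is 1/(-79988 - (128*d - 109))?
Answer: -1/72199 ≈ -1.3851e-5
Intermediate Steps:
1/(-79988 - (128*d - 109)) = 1/(-79988 - (128*(-60) - 109)) = 1/(-79988 - (-7680 - 109)) = 1/(-79988 - 1*(-7789)) = 1/(-79988 + 7789) = 1/(-72199) = -1/72199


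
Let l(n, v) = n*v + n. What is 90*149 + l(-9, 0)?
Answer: 13401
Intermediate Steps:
l(n, v) = n + n*v
90*149 + l(-9, 0) = 90*149 - 9*(1 + 0) = 13410 - 9*1 = 13410 - 9 = 13401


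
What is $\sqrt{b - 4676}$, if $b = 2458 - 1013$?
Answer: $3 i \sqrt{359} \approx 56.842 i$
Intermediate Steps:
$b = 1445$
$\sqrt{b - 4676} = \sqrt{1445 - 4676} = \sqrt{-3231} = 3 i \sqrt{359}$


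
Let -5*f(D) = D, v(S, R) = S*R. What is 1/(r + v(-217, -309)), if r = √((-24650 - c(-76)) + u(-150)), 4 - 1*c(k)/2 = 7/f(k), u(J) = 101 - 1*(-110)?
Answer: 2548014/170852911693 - I*√35300138/170852911693 ≈ 1.4914e-5 - 3.4775e-8*I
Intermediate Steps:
v(S, R) = R*S
f(D) = -D/5
u(J) = 211 (u(J) = 101 + 110 = 211)
c(k) = 8 + 70/k (c(k) = 8 - 14/((-k/5)) = 8 - 14*(-5/k) = 8 - (-70)/k = 8 + 70/k)
r = I*√35300138/38 (r = √((-24650 - (8 + 70/(-76))) + 211) = √((-24650 - (8 + 70*(-1/76))) + 211) = √((-24650 - (8 - 35/38)) + 211) = √((-24650 - 1*269/38) + 211) = √((-24650 - 269/38) + 211) = √(-936969/38 + 211) = √(-928951/38) = I*√35300138/38 ≈ 156.35*I)
1/(r + v(-217, -309)) = 1/(I*√35300138/38 - 309*(-217)) = 1/(I*√35300138/38 + 67053) = 1/(67053 + I*√35300138/38)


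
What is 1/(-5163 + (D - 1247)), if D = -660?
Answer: -1/7070 ≈ -0.00014144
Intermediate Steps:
1/(-5163 + (D - 1247)) = 1/(-5163 + (-660 - 1247)) = 1/(-5163 - 1907) = 1/(-7070) = -1/7070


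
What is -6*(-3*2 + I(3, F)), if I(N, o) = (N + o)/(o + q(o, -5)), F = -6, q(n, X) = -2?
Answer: 135/4 ≈ 33.750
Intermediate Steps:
I(N, o) = (N + o)/(-2 + o) (I(N, o) = (N + o)/(o - 2) = (N + o)/(-2 + o))
-6*(-3*2 + I(3, F)) = -6*(-3*2 + (3 - 6)/(-2 - 6)) = -6*(-6 - 3/(-8)) = -6*(-6 - ⅛*(-3)) = -6*(-6 + 3/8) = -6*(-45/8) = 135/4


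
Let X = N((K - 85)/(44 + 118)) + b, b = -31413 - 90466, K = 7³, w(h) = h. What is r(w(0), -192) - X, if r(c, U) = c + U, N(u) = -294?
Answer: 121981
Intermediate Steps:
K = 343
b = -121879
r(c, U) = U + c
X = -122173 (X = -294 - 121879 = -122173)
r(w(0), -192) - X = (-192 + 0) - 1*(-122173) = -192 + 122173 = 121981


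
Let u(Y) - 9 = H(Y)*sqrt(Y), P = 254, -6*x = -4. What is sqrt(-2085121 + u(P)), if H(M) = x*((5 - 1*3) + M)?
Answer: 2*sqrt(-4691502 + 384*sqrt(254))/3 ≈ 1443.0*I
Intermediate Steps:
x = 2/3 (x = -1/6*(-4) = 2/3 ≈ 0.66667)
H(M) = 4/3 + 2*M/3 (H(M) = 2*((5 - 1*3) + M)/3 = 2*((5 - 3) + M)/3 = 2*(2 + M)/3 = 4/3 + 2*M/3)
u(Y) = 9 + sqrt(Y)*(4/3 + 2*Y/3) (u(Y) = 9 + (4/3 + 2*Y/3)*sqrt(Y) = 9 + sqrt(Y)*(4/3 + 2*Y/3))
sqrt(-2085121 + u(P)) = sqrt(-2085121 + (9 + 2*sqrt(254)*(2 + 254)/3)) = sqrt(-2085121 + (9 + (2/3)*sqrt(254)*256)) = sqrt(-2085121 + (9 + 512*sqrt(254)/3)) = sqrt(-2085112 + 512*sqrt(254)/3)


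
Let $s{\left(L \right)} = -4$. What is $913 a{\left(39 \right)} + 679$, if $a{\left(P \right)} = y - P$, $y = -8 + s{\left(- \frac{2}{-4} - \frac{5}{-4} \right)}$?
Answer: $-45884$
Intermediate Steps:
$y = -12$ ($y = -8 - 4 = -12$)
$a{\left(P \right)} = -12 - P$
$913 a{\left(39 \right)} + 679 = 913 \left(-12 - 39\right) + 679 = 913 \left(-51\right) + 679 = -46563 + 679 = -45884$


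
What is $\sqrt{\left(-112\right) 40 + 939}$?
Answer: $i \sqrt{3541} \approx 59.506 i$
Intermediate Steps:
$\sqrt{\left(-112\right) 40 + 939} = \sqrt{-4480 + 939} = \sqrt{-3541} = i \sqrt{3541}$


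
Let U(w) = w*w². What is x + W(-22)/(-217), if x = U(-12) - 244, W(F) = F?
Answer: -427902/217 ≈ -1971.9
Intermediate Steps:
U(w) = w³
x = -1972 (x = (-12)³ - 244 = -1728 - 244 = -1972)
x + W(-22)/(-217) = -1972 - 22/(-217) = -1972 - 22*(-1/217) = -1972 + 22/217 = -427902/217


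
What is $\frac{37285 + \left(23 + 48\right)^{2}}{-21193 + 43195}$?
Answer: $\frac{21163}{11001} \approx 1.9237$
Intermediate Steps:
$\frac{37285 + \left(23 + 48\right)^{2}}{-21193 + 43195} = \frac{37285 + 71^{2}}{22002} = \left(37285 + 5041\right) \frac{1}{22002} = 42326 \cdot \frac{1}{22002} = \frac{21163}{11001}$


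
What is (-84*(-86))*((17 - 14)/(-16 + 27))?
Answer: 21672/11 ≈ 1970.2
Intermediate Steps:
(-84*(-86))*((17 - 14)/(-16 + 27)) = 7224*(3/11) = 21672/11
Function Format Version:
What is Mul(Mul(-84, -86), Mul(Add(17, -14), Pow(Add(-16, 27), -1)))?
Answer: Rational(21672, 11) ≈ 1970.2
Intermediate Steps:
Mul(Mul(-84, -86), Mul(Add(17, -14), Pow(Add(-16, 27), -1))) = Mul(7224, Mul(3, Pow(11, -1))) = Mul(7224, Mul(3, Rational(1, 11))) = Mul(7224, Rational(3, 11)) = Rational(21672, 11)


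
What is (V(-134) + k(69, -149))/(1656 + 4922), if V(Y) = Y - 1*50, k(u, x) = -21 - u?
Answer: -137/3289 ≈ -0.041654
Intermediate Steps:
V(Y) = -50 + Y (V(Y) = Y - 50 = -50 + Y)
(V(-134) + k(69, -149))/(1656 + 4922) = ((-50 - 134) + (-21 - 1*69))/(1656 + 4922) = (-184 + (-21 - 69))/6578 = (-184 - 90)*(1/6578) = -274*1/6578 = -137/3289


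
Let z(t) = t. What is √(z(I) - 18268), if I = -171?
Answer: I*√18439 ≈ 135.79*I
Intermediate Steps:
√(z(I) - 18268) = √(-171 - 18268) = √(-18439) = I*√18439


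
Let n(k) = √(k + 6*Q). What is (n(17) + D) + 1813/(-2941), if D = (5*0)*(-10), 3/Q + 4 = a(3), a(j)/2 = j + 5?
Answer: -1813/2941 + √74/2 ≈ 3.6847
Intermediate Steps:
a(j) = 10 + 2*j (a(j) = 2*(j + 5) = 2*(5 + j) = 10 + 2*j)
Q = ¼ (Q = 3/(-4 + (10 + 2*3)) = 3/(-4 + (10 + 6)) = 3/(-4 + 16) = 3/12 = 3*(1/12) = ¼ ≈ 0.25000)
D = 0 (D = 0*(-10) = 0)
n(k) = √(3/2 + k) (n(k) = √(k + 6*(¼)) = √(k + 3/2) = √(3/2 + k))
(n(17) + D) + 1813/(-2941) = (√(6 + 4*17)/2 + 0) + 1813/(-2941) = (√(6 + 68)/2 + 0) + 1813*(-1/2941) = (√74/2 + 0) - 1813/2941 = √74/2 - 1813/2941 = -1813/2941 + √74/2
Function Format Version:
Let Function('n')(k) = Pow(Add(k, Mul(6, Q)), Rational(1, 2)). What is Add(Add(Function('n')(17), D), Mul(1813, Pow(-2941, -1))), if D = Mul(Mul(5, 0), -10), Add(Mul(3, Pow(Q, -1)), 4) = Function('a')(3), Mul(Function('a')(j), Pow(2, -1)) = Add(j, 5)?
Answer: Add(Rational(-1813, 2941), Mul(Rational(1, 2), Pow(74, Rational(1, 2)))) ≈ 3.6847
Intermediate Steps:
Function('a')(j) = Add(10, Mul(2, j)) (Function('a')(j) = Mul(2, Add(j, 5)) = Mul(2, Add(5, j)) = Add(10, Mul(2, j)))
Q = Rational(1, 4) (Q = Mul(3, Pow(Add(-4, Add(10, Mul(2, 3))), -1)) = Mul(3, Pow(Add(-4, Add(10, 6)), -1)) = Mul(3, Pow(Add(-4, 16), -1)) = Mul(3, Pow(12, -1)) = Mul(3, Rational(1, 12)) = Rational(1, 4) ≈ 0.25000)
D = 0 (D = Mul(0, -10) = 0)
Function('n')(k) = Pow(Add(Rational(3, 2), k), Rational(1, 2)) (Function('n')(k) = Pow(Add(k, Mul(6, Rational(1, 4))), Rational(1, 2)) = Pow(Add(k, Rational(3, 2)), Rational(1, 2)) = Pow(Add(Rational(3, 2), k), Rational(1, 2)))
Add(Add(Function('n')(17), D), Mul(1813, Pow(-2941, -1))) = Add(Add(Mul(Rational(1, 2), Pow(Add(6, Mul(4, 17)), Rational(1, 2))), 0), Mul(1813, Pow(-2941, -1))) = Add(Add(Mul(Rational(1, 2), Pow(Add(6, 68), Rational(1, 2))), 0), Mul(1813, Rational(-1, 2941))) = Add(Add(Mul(Rational(1, 2), Pow(74, Rational(1, 2))), 0), Rational(-1813, 2941)) = Add(Mul(Rational(1, 2), Pow(74, Rational(1, 2))), Rational(-1813, 2941)) = Add(Rational(-1813, 2941), Mul(Rational(1, 2), Pow(74, Rational(1, 2))))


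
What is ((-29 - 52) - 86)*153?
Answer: -25551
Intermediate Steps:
((-29 - 52) - 86)*153 = (-81 - 86)*153 = -167*153 = -25551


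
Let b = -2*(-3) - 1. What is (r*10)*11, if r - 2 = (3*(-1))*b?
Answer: -1430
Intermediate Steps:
b = 5 (b = 6 - 1 = 5)
r = -13 (r = 2 + (3*(-1))*5 = 2 - 3*5 = 2 - 15 = -13)
(r*10)*11 = -13*10*11 = -130*11 = -1430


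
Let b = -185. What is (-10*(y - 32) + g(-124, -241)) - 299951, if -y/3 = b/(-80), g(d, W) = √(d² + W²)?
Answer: -2396493/8 + √73457 ≈ -2.9929e+5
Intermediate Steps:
g(d, W) = √(W² + d²)
y = -111/16 (y = -(-555)/(-80) = -(-555)*(-1)/80 = -3*37/16 = -111/16 ≈ -6.9375)
(-10*(y - 32) + g(-124, -241)) - 299951 = (-10*(-111/16 - 32) + √((-241)² + (-124)²)) - 299951 = (-10*(-623/16) + √(58081 + 15376)) - 299951 = (3115/8 + √73457) - 299951 = -2396493/8 + √73457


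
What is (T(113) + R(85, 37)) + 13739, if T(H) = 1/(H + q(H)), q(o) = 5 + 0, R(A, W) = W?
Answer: 1625569/118 ≈ 13776.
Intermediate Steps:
q(o) = 5
T(H) = 1/(5 + H) (T(H) = 1/(H + 5) = 1/(5 + H))
(T(113) + R(85, 37)) + 13739 = (1/(5 + 113) + 37) + 13739 = (1/118 + 37) + 13739 = 4367/118 + 13739 = 1625569/118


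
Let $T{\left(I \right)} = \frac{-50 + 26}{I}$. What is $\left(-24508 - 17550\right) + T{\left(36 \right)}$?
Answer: $- \frac{126176}{3} \approx -42059.0$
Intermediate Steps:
$T{\left(I \right)} = - \frac{24}{I}$
$\left(-24508 - 17550\right) + T{\left(36 \right)} = \left(-24508 - 17550\right) - \frac{24}{36} = -42058 - \frac{2}{3} = - \frac{126176}{3}$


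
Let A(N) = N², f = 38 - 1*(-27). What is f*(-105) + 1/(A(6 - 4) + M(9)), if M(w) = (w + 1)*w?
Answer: -641549/94 ≈ -6825.0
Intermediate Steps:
f = 65 (f = 38 + 27 = 65)
M(w) = w*(1 + w) (M(w) = (1 + w)*w = w*(1 + w))
f*(-105) + 1/(A(6 - 4) + M(9)) = 65*(-105) + 1/((6 - 4)² + 9*(1 + 9)) = -6825 + 1/(2² + 9*10) = -6825 + 1/(4 + 90) = -6825 + 1/94 = -641549/94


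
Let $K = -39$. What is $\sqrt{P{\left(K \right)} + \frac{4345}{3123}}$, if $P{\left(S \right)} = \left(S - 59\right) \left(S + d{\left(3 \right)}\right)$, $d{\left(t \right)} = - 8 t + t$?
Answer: $\frac{\sqrt{6373551995}}{1041} \approx 76.69$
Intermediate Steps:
$d{\left(t \right)} = - 7 t$
$P{\left(S \right)} = \left(-59 + S\right) \left(-21 + S\right)$ ($P{\left(S \right)} = \left(S - 59\right) \left(S - 21\right) = \left(-59 + S\right) \left(S - 21\right) = \left(-59 + S\right) \left(-21 + S\right)$)
$\sqrt{P{\left(K \right)} + \frac{4345}{3123}} = \sqrt{\left(1239 + \left(-39\right)^{2} - -3120\right) + \frac{4345}{3123}} = \sqrt{\left(1239 + 1521 + 3120\right) + 4345 \cdot \frac{1}{3123}} = \sqrt{5880 + \frac{4345}{3123}} = \sqrt{\frac{18367585}{3123}} = \frac{\sqrt{6373551995}}{1041}$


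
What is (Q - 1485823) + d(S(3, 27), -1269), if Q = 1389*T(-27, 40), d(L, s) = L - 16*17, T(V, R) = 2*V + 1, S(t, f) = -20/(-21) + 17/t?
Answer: -32753813/21 ≈ -1.5597e+6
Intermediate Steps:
S(t, f) = 20/21 + 17/t (S(t, f) = -20*(-1/21) + 17/t = 20/21 + 17/t)
T(V, R) = 1 + 2*V
d(L, s) = -272 + L (d(L, s) = L - 272 = -272 + L)
Q = -73617 (Q = 1389*(1 + 2*(-27)) = 1389*(1 - 54) = 1389*(-53) = -73617)
(Q - 1485823) + d(S(3, 27), -1269) = (-73617 - 1485823) + (-272 + (20/21 + 17/3)) = -1559440 + (-272 + (20/21 + 17*(1/3))) = -1559440 + (-272 + (20/21 + 17/3)) = -1559440 + (-272 + 139/21) = -1559440 - 5573/21 = -32753813/21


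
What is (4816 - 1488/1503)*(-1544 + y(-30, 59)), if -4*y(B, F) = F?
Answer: -3760203800/501 ≈ -7.5054e+6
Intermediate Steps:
y(B, F) = -F/4
(4816 - 1488/1503)*(-1544 + y(-30, 59)) = (4816 - 1488/1503)*(-1544 - ¼*59) = (4816 - 1488*1/1503)*(-1544 - 59/4) = (4816 - 496/501)*(-6235/4) = (2412320/501)*(-6235/4) = -3760203800/501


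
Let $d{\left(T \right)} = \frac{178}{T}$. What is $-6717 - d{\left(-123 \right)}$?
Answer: $- \frac{826013}{123} \approx -6715.6$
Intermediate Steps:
$-6717 - d{\left(-123 \right)} = -6717 - \frac{178}{-123} = -6717 - 178 \left(- \frac{1}{123}\right) = -6717 - - \frac{178}{123} = -6717 + \frac{178}{123} = - \frac{826013}{123}$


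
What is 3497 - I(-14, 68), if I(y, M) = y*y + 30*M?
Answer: 1261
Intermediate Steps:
I(y, M) = y**2 + 30*M
3497 - I(-14, 68) = 3497 - ((-14)**2 + 30*68) = 3497 - (196 + 2040) = 3497 - 1*2236 = 3497 - 2236 = 1261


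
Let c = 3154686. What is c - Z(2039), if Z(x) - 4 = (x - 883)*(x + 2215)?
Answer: -1762942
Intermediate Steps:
Z(x) = 4 + (-883 + x)*(2215 + x) (Z(x) = 4 + (x - 883)*(x + 2215) = 4 + (-883 + x)*(2215 + x))
c - Z(2039) = 3154686 - (-1955841 + 2039² + 1332*2039) = 3154686 - (-1955841 + 4157521 + 2715948) = 3154686 - 1*4917628 = 3154686 - 4917628 = -1762942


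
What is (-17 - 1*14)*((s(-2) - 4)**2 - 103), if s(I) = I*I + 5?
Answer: 2418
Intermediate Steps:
s(I) = 5 + I**2 (s(I) = I**2 + 5 = 5 + I**2)
(-17 - 1*14)*((s(-2) - 4)**2 - 103) = (-17 - 1*14)*(((5 + (-2)**2) - 4)**2 - 103) = (-17 - 14)*(((5 + 4) - 4)**2 - 103) = -31*((9 - 4)**2 - 103) = -31*(5**2 - 103) = -31*(25 - 103) = -31*(-78) = 2418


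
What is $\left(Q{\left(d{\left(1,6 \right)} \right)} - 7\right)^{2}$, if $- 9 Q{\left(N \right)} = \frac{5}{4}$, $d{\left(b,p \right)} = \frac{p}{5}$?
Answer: $\frac{66049}{1296} \approx 50.964$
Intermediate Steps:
$d{\left(b,p \right)} = \frac{p}{5}$ ($d{\left(b,p \right)} = p \frac{1}{5} = \frac{p}{5}$)
$Q{\left(N \right)} = - \frac{5}{36}$ ($Q{\left(N \right)} = - \frac{5 \cdot \frac{1}{4}}{9} = \left(- \frac{1}{9}\right) \frac{5}{4} = - \frac{5}{36}$)
$\left(Q{\left(d{\left(1,6 \right)} \right)} - 7\right)^{2} = \left(- \frac{5}{36} - 7\right)^{2} = \left(- \frac{257}{36}\right)^{2} = \frac{66049}{1296}$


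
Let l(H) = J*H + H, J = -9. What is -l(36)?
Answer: 288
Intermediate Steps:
l(H) = -8*H (l(H) = -9*H + H = -8*H)
-l(36) = -(-8)*36 = -1*(-288) = 288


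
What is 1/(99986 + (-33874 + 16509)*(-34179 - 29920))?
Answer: 1/1113179121 ≈ 8.9833e-10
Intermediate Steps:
1/(99986 + (-33874 + 16509)*(-34179 - 29920)) = 1/(99986 - 17365*(-64099)) = 1/(99986 + 1113079135) = 1/1113179121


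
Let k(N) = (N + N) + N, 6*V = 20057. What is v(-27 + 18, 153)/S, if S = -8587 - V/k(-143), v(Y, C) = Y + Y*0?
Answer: 23166/22082881 ≈ 0.0010490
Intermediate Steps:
V = 20057/6 (V = (⅙)*20057 = 20057/6 ≈ 3342.8)
v(Y, C) = Y (v(Y, C) = Y + 0 = Y)
k(N) = 3*N (k(N) = 2*N + N = 3*N)
S = -22082881/2574 (S = -8587 - 20057/(6*(3*(-143))) = -8587 - 20057/(6*(-429)) = -8587 - 20057*(-1)/(6*429) = -8587 - 1*(-20057/2574) = -8587 + 20057/2574 = -22082881/2574 ≈ -8579.2)
v(-27 + 18, 153)/S = (-27 + 18)/(-22082881/2574) = -9*(-2574/22082881) = 23166/22082881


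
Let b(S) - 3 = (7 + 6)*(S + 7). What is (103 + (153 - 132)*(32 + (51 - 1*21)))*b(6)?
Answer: 241660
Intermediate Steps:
b(S) = 94 + 13*S (b(S) = 3 + (7 + 6)*(S + 7) = 3 + 13*(7 + S) = 3 + (91 + 13*S) = 94 + 13*S)
(103 + (153 - 132)*(32 + (51 - 1*21)))*b(6) = (103 + (153 - 132)*(32 + (51 - 1*21)))*(94 + 13*6) = (103 + 21*(32 + (51 - 21)))*(94 + 78) = (103 + 21*(32 + 30))*172 = (103 + 21*62)*172 = (103 + 1302)*172 = 1405*172 = 241660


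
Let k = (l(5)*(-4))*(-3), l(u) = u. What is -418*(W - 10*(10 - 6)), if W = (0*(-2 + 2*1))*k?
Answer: 16720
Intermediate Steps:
k = 60 (k = (5*(-4))*(-3) = -20*(-3) = 60)
W = 0 (W = (0*(-2 + 2*1))*60 = (0*(-2 + 2))*60 = (0*0)*60 = 0*60 = 0)
-418*(W - 10*(10 - 6)) = -418*(0 - 10*(10 - 6)) = -418*(0 - 10*4) = -418*(0 - 40) = -418*(-40) = 16720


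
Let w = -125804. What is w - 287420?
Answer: -413224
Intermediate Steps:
w - 287420 = -125804 - 287420 = -413224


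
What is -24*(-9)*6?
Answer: 1296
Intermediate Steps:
-24*(-9)*6 = 216*6 = 1296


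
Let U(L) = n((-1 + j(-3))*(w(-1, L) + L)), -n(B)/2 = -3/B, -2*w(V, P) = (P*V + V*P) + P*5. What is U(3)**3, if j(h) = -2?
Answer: 64/27 ≈ 2.3704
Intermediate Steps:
w(V, P) = -5*P/2 - P*V (w(V, P) = -((P*V + V*P) + P*5)/2 = -((P*V + P*V) + 5*P)/2 = -(2*P*V + 5*P)/2 = -(5*P + 2*P*V)/2 = -5*P/2 - P*V)
n(B) = 6/B (n(B) = -(-6)/B = 6/B)
U(L) = 4/L (U(L) = 6/(((-1 - 2)*(-L*(5 + 2*(-1))/2 + L))) = 6/((-3*(-L*(5 - 2)/2 + L))) = 6/((-3*(-1/2*L*3 + L))) = 6/((-3*(-3*L/2 + L))) = 6/((-(-3)*L/2)) = 6/((3*L/2)) = 6*(2/(3*L)) = 4/L)
U(3)**3 = (4/3)**3 = 64/27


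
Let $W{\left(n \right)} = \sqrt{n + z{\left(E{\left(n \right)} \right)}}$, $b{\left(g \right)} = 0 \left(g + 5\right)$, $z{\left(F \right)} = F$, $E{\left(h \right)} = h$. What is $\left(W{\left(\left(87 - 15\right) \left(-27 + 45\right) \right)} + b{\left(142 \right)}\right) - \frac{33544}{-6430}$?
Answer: $\frac{16772}{3215} + 36 \sqrt{2} \approx 56.128$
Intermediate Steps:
$b{\left(g \right)} = 0$ ($b{\left(g \right)} = 0 \left(5 + g\right) = 0$)
$W{\left(n \right)} = \sqrt{2} \sqrt{n}$ ($W{\left(n \right)} = \sqrt{n + n} = \sqrt{2 n} = \sqrt{2} \sqrt{n}$)
$\left(W{\left(\left(87 - 15\right) \left(-27 + 45\right) \right)} + b{\left(142 \right)}\right) - \frac{33544}{-6430} = \left(\sqrt{2} \sqrt{\left(87 - 15\right) \left(-27 + 45\right)} + 0\right) - \frac{33544}{-6430} = \left(\sqrt{2} \sqrt{72 \cdot 18} + 0\right) - - \frac{16772}{3215} = \left(\sqrt{2} \sqrt{1296} + 0\right) + \frac{16772}{3215} = \left(\sqrt{2} \cdot 36 + 0\right) + \frac{16772}{3215} = \left(36 \sqrt{2} + 0\right) + \frac{16772}{3215} = 36 \sqrt{2} + \frac{16772}{3215} = \frac{16772}{3215} + 36 \sqrt{2}$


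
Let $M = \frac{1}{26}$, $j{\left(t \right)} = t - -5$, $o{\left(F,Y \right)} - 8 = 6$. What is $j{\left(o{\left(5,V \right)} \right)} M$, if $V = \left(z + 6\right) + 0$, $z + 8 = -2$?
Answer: $\frac{19}{26} \approx 0.73077$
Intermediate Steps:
$z = -10$ ($z = -8 - 2 = -10$)
$V = -4$ ($V = \left(-10 + 6\right) + 0 = -4 + 0 = -4$)
$o{\left(F,Y \right)} = 14$ ($o{\left(F,Y \right)} = 8 + 6 = 14$)
$j{\left(t \right)} = 5 + t$ ($j{\left(t \right)} = t + 5 = 5 + t$)
$M = \frac{1}{26} \approx 0.038462$
$j{\left(o{\left(5,V \right)} \right)} M = \left(5 + 14\right) \frac{1}{26} = 19 \cdot \frac{1}{26} = \frac{19}{26}$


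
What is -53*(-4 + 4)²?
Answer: 0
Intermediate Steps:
-53*(-4 + 4)² = -53*0² = -53*0 = 0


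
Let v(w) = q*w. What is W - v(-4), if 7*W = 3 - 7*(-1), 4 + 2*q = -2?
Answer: -74/7 ≈ -10.571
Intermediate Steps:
q = -3 (q = -2 + (½)*(-2) = -2 - 1 = -3)
v(w) = -3*w
W = 10/7 (W = (3 - 7*(-1))/7 = (3 + 7)/7 = (⅐)*10 = 10/7 ≈ 1.4286)
W - v(-4) = 10/7 - (-3)*(-4) = 10/7 - 1*12 = 10/7 - 12 = -74/7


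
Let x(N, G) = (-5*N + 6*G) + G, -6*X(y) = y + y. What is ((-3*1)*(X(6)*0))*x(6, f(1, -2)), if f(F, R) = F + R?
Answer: 0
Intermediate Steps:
X(y) = -y/3 (X(y) = -(y + y)/6 = -y/3)
x(N, G) = -5*N + 7*G
((-3*1)*(X(6)*0))*x(6, f(1, -2)) = ((-3*1)*(-1/3*6*0))*(-5*6 + 7*(1 - 2)) = (-(-6)*0)*(-30 + 7*(-1)) = (-3*0)*(-30 - 7) = 0*(-37) = 0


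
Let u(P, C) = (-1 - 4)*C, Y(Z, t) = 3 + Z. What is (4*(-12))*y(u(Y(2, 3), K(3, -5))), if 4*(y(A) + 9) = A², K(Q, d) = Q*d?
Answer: -67068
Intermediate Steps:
u(P, C) = -5*C
y(A) = -9 + A²/4
(4*(-12))*y(u(Y(2, 3), K(3, -5))) = (4*(-12))*(-9 + (-15*(-5))²/4) = -48*(-9 + (-5*(-15))²/4) = -48*(-9 + (¼)*75²) = -48*(-9 + (¼)*5625) = -48*(-9 + 5625/4) = -48*5589/4 = -67068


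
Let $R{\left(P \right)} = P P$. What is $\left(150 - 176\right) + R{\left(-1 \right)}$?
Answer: $-25$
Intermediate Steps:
$R{\left(P \right)} = P^{2}$
$\left(150 - 176\right) + R{\left(-1 \right)} = \left(150 - 176\right) + \left(-1\right)^{2} = -26 + 1 = -25$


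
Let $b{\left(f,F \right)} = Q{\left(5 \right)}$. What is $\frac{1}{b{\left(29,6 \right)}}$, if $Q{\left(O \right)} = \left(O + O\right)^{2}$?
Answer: $\frac{1}{100} \approx 0.01$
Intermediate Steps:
$Q{\left(O \right)} = 4 O^{2}$ ($Q{\left(O \right)} = \left(2 O\right)^{2} = 4 O^{2}$)
$b{\left(f,F \right)} = 100$ ($b{\left(f,F \right)} = 4 \cdot 5^{2} = 4 \cdot 25 = 100$)
$\frac{1}{b{\left(29,6 \right)}} = \frac{1}{100}$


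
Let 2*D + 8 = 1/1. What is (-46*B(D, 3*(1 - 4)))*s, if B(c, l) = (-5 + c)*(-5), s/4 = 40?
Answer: -312800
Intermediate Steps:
s = 160 (s = 4*40 = 160)
D = -7/2 (D = -4 + (1/2)/1 = -4 + (1/2)*1 = -4 + 1/2 = -7/2 ≈ -3.5000)
B(c, l) = 25 - 5*c
(-46*B(D, 3*(1 - 4)))*s = -46*(25 - 5*(-7/2))*160 = -46*(25 + 35/2)*160 = -46*85/2*160 = -1955*160 = -312800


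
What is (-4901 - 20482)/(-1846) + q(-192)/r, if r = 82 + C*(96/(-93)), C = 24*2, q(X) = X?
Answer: 7273953/928538 ≈ 7.8338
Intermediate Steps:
C = 48
r = 1006/31 (r = 82 + 48*(96/(-93)) = 82 + 48*(96*(-1/93)) = 82 + 48*(-32/31) = 82 - 1536/31 = 1006/31 ≈ 32.452)
(-4901 - 20482)/(-1846) + q(-192)/r = (-4901 - 20482)/(-1846) - 192/1006/31 = -25383*(-1/1846) - 192*31/1006 = 25383/1846 - 2976/503 = 7273953/928538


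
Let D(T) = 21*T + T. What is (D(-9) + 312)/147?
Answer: 38/49 ≈ 0.77551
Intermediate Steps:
D(T) = 22*T
(D(-9) + 312)/147 = (22*(-9) + 312)/147 = (-198 + 312)*(1/147) = 114*(1/147) = 38/49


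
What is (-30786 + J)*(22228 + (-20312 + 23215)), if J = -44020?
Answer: -1879949586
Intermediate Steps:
(-30786 + J)*(22228 + (-20312 + 23215)) = (-30786 - 44020)*(22228 + (-20312 + 23215)) = -74806*(22228 + 2903) = -74806*25131 = -1879949586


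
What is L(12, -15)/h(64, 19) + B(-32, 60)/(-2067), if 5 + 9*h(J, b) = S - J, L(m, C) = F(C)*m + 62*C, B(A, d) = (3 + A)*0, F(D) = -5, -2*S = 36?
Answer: 2970/29 ≈ 102.41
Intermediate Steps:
S = -18 (S = -½*36 = -18)
B(A, d) = 0
L(m, C) = -5*m + 62*C
h(J, b) = -23/9 - J/9 (h(J, b) = -5/9 + (-18 - J)/9 = -5/9 + (-2 - J/9) = -23/9 - J/9)
L(12, -15)/h(64, 19) + B(-32, 60)/(-2067) = (-5*12 + 62*(-15))/(-23/9 - ⅑*64) + 0/(-2067) = (-60 - 930)/(-23/9 - 64/9) + 0*(-1/2067) = -990/(-29/3) + 0 = -990*(-3/29) + 0 = 2970/29 + 0 = 2970/29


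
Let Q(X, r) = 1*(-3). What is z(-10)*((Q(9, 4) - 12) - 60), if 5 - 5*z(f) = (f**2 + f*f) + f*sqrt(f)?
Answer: 2925 - 150*I*sqrt(10) ≈ 2925.0 - 474.34*I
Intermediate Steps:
Q(X, r) = -3
z(f) = 1 - 2*f**2/5 - f**(3/2)/5 (z(f) = 1 - ((f**2 + f*f) + f*sqrt(f))/5 = 1 - ((f**2 + f**2) + f**(3/2))/5 = 1 - (2*f**2 + f**(3/2))/5 = 1 - (f**(3/2) + 2*f**2)/5 = 1 + (-2*f**2/5 - f**(3/2)/5) = 1 - 2*f**2/5 - f**(3/2)/5)
z(-10)*((Q(9, 4) - 12) - 60) = (1 - 2/5*(-10)**2 - (-2)*I*sqrt(10))*((-3 - 12) - 60) = (1 - 2/5*100 - (-2)*I*sqrt(10))*(-15 - 60) = (1 - 40 + 2*I*sqrt(10))*(-75) = (-39 + 2*I*sqrt(10))*(-75) = 2925 - 150*I*sqrt(10)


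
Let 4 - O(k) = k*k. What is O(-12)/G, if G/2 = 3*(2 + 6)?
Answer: -35/12 ≈ -2.9167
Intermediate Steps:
G = 48 (G = 2*(3*(2 + 6)) = 2*(3*8) = 2*24 = 48)
O(k) = 4 - k² (O(k) = 4 - k*k = 4 - k²)
O(-12)/G = (4 - 1*(-12)²)/48 = (4 - 1*144)*(1/48) = (4 - 144)*(1/48) = -140*1/48 = -35/12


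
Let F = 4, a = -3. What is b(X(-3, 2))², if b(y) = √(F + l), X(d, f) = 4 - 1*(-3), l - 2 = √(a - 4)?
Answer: 6 + I*√7 ≈ 6.0 + 2.6458*I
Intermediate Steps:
l = 2 + I*√7 (l = 2 + √(-3 - 4) = 2 + √(-7) = 2 + I*√7 ≈ 2.0 + 2.6458*I)
X(d, f) = 7 (X(d, f) = 4 + 3 = 7)
b(y) = √(6 + I*√7) (b(y) = √(4 + (2 + I*√7)) = √(6 + I*√7))
b(X(-3, 2))² = (√(6 + I*√7))² = 6 + I*√7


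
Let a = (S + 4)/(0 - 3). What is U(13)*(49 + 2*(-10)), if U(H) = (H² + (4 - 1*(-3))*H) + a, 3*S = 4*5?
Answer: 66932/9 ≈ 7436.9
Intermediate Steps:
S = 20/3 (S = (4*5)/3 = (⅓)*20 = 20/3 ≈ 6.6667)
a = -32/9 (a = (20/3 + 4)/(0 - 3) = (32/3)/(-3) = (32/3)*(-⅓) = -32/9 ≈ -3.5556)
U(H) = -32/9 + H² + 7*H (U(H) = (H² + (4 - 1*(-3))*H) - 32/9 = (H² + (4 + 3)*H) - 32/9 = (H² + 7*H) - 32/9 = -32/9 + H² + 7*H)
U(13)*(49 + 2*(-10)) = (-32/9 + 13² + 7*13)*(49 + 2*(-10)) = (-32/9 + 169 + 91)*(49 - 20) = (2308/9)*29 = 66932/9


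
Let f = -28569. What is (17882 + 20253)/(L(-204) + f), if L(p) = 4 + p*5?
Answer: -7627/5917 ≈ -1.2890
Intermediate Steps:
L(p) = 4 + 5*p
(17882 + 20253)/(L(-204) + f) = (17882 + 20253)/((4 + 5*(-204)) - 28569) = 38135/((4 - 1020) - 28569) = 38135/(-1016 - 28569) = 38135/(-29585) = 38135*(-1/29585) = -7627/5917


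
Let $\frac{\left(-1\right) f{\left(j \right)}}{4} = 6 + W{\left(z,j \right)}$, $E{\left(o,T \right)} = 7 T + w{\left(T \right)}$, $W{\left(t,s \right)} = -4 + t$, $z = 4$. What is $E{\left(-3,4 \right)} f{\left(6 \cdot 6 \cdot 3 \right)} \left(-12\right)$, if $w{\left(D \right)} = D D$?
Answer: $12672$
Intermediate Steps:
$w{\left(D \right)} = D^{2}$
$E{\left(o,T \right)} = T^{2} + 7 T$ ($E{\left(o,T \right)} = 7 T + T^{2} = T^{2} + 7 T$)
$f{\left(j \right)} = -24$ ($f{\left(j \right)} = - 4 \left(6 + \left(-4 + 4\right)\right) = - 4 \left(6 + 0\right) = \left(-4\right) 6 = -24$)
$E{\left(-3,4 \right)} f{\left(6 \cdot 6 \cdot 3 \right)} \left(-12\right) = 4 \left(7 + 4\right) \left(-24\right) \left(-12\right) = 4 \cdot 11 \left(-24\right) \left(-12\right) = 44 \left(-24\right) \left(-12\right) = \left(-1056\right) \left(-12\right) = 12672$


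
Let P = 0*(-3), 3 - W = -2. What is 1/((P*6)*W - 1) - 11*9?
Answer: -100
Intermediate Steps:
W = 5 (W = 3 - 1*(-2) = 3 + 2 = 5)
P = 0
1/((P*6)*W - 1) - 11*9 = 1/((0*6)*5 - 1) - 11*9 = 1/(0*5 - 1) - 99 = 1/(0 - 1) - 99 = 1/(-1) - 99 = -1 - 99 = -100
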